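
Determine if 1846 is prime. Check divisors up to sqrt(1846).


1846 / 2 = 923 (exact division)
1846 is NOT prime.

No, 1846 is not prime


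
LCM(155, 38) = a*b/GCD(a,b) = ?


GCD(155, 38) = 1
LCM = 155*38/1 = 5890/1 = 5890

LCM = 5890


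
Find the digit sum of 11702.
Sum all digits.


1 + 1 + 7 + 0 + 2 = 11


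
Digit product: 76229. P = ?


7 × 6 × 2 × 2 × 9 = 1512


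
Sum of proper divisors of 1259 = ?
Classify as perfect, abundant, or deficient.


Proper divisors: 1
Sum = 1 = 1
1 < 1259 → deficient

s(1259) = 1 (deficient)


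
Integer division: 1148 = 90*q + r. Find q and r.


1148 = 90 * 12 + 68
Check: 1080 + 68 = 1148

q = 12, r = 68


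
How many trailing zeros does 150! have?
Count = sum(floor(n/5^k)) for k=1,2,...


floor(150/5) = 30
floor(150/25) = 6
floor(150/125) = 1
Total = 37

37 trailing zeros


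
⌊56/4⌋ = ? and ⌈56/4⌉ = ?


56/4 = 14.0000
floor = 14
ceil = 14

floor = 14, ceil = 14


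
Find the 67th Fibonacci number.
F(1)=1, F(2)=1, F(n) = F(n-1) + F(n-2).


Sequence: 1, 1, 2, 3, 5, 8, 13, 21, 34, 55, 89, 144, 233, 377, 610, 987, 1597, 2584, 4181, 6765, 10946, 17711, 28657, 46368, 75025, 121393, 196418, 317811, 514229, 832040, 1346269, 2178309, 3524578, 5702887, 9227465, 14930352, 24157817, 39088169, 63245986, 102334155, 165580141, 267914296, 433494437, 701408733, 1134903170, 1836311903, 2971215073, 4807526976, 7778742049, 12586269025, 20365011074, 32951280099, 53316291173, 86267571272, 139583862445, 225851433717, 365435296162, 591286729879, 956722026041, 1548008755920, 2504730781961, 4052739537881, 6557470319842, 10610209857723, 17167680177565, 27777890035288, 44945570212853
F(67) = 44945570212853


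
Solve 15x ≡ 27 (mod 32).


GCD(15, 32) = 1, unique solution
a^(-1) mod 32 = 15
x = 15 * 27 mod 32 = 21

x ≡ 21 (mod 32)


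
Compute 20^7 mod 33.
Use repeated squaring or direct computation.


20^1 mod 33 = 20
20^2 mod 33 = 4
20^3 mod 33 = 14
20^4 mod 33 = 16
20^5 mod 33 = 23
20^6 mod 33 = 31
20^7 mod 33 = 26


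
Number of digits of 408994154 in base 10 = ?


408994154 has 9 digits in base 10
floor(log10(408994154)) + 1 = floor(8.6117) + 1 = 9

9 digits (base 10)


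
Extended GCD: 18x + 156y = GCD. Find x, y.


Tabular extended Euclidean (each row: r = 18*s + 156*t):
r=18, s=1, t=0
r=156, s=0, t=1
q=0: r=18, s=1, t=0   [18*(1) + 156*(0) = 18]
q=8: r=12, s=-8, t=1   [18*(-8) + 156*(1) = 12]
q=1: r=6, s=9, t=-1   [18*(9) + 156*(-1) = 6]
q=2: r=0, s=-26, t=3   [18*(-26) + 156*(3) = 0]
GCD = 6; from the row with r=6: x=9, y=-1
Check: 18*(9) + 156*(-1) = 162 - 156 = 6

GCD = 6, x = 9, y = -1


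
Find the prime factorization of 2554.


2554 / 2 = 1277
1277 / 1277 = 1
2554 = 2 × 1277


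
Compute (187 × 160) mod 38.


187 × 160 = 29920
29920 mod 38 = 14


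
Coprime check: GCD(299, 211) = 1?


Euclidean algorithm:
299 = 1 * 211 + 88
211 = 2 * 88 + 35
88 = 2 * 35 + 18
35 = 1 * 18 + 17
18 = 1 * 17 + 1
17 = 17 * 1 + 0
GCD(299, 211) = 1

Yes, coprime (GCD = 1)


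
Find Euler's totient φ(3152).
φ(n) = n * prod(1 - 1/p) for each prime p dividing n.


3152 = 2^4 × 197
Prime factors: 2, 197
φ(3152) = 3152 × (1-1/2) × (1-1/197)
= 3152 × 1/2 × 196/197 = 1568

φ(3152) = 1568


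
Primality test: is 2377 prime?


Check divisors up to sqrt(2377) = 48.7545
No divisors found.
2377 is prime.

Yes, 2377 is prime


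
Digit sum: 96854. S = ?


9 + 6 + 8 + 5 + 4 = 32


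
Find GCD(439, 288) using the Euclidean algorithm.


439 = 1 * 288 + 151
288 = 1 * 151 + 137
151 = 1 * 137 + 14
137 = 9 * 14 + 11
14 = 1 * 11 + 3
11 = 3 * 3 + 2
3 = 1 * 2 + 1
2 = 2 * 1 + 0
GCD = 1


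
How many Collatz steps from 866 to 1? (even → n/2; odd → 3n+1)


866 → 433 → 1300 → 650 → 325 → 976 → 488 → 244 → 122 → 61 → 184 → 92 → 46 → 23 → 70 → 35 → 106 → 53 → 160 → 80 → 40 → 20 → 10 → 5 → 16 → 8 → 4 → 2 → 1
Total steps = 28

28 steps


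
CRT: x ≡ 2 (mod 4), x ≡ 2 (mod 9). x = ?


M = 4*9 = 36
M1 = M/4 = 9, M2 = M/9 = 4
M1^(-1) mod 4 = 1, M2^(-1) mod 9 = 7
x = 2*9*1 + 2*4*7 = 74
74 mod 36 = 2
Check: 2 mod 4 = 2 ✓, 2 mod 9 = 2 ✓

x ≡ 2 (mod 36)


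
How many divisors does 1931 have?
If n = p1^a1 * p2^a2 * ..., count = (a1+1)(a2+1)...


1931 = 1931^1
d(1931) = (1+1) = 2

2 divisors


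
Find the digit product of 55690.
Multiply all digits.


5 × 5 × 6 × 9 × 0 = 0


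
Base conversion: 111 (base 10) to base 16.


111 (base 10) = 111 (decimal)
111 (decimal) = 6F (base 16)


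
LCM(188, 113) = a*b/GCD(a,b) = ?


GCD(188, 113) = 1
LCM = 188*113/1 = 21244/1 = 21244

LCM = 21244


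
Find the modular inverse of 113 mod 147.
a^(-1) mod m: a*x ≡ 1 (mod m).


Use the extended Euclidean algorithm on (147, 113); each row r = 147*s + 113*t:
r=147, s=1, t=0
r=113, s=0, t=1
q=1: r=34, s=1, t=-1   [147*(1) + 113*(-1) = 34]
q=3: r=11, s=-3, t=4   [147*(-3) + 113*(4) = 11]
q=3: r=1, s=10, t=-13   [147*(10) + 113*(-13) = 1]
q=11: r=0, s=-113, t=147   [147*(-113) + 113*(147) = 0]
GCD = 1 with t = -13, so 113*(-13) ≡ 1 (mod 147)
Inverse = -13 mod 147 = 134
Check: 113 * 134 = 15142 ≡ 1 (mod 147)

113^(-1) ≡ 134 (mod 147)


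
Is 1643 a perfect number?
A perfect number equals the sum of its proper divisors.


Proper divisors of 1643: 1, 31, 53
Sum = 1 + 31 + 53 = 85

No, 1643 is not perfect (85 ≠ 1643)


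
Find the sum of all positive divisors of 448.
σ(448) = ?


Divisors of 448: 1, 2, 4, 7, 8, 14, 16, 28, 32, 56, 64, 112, 224, 448
Sum = 1 + 2 + 4 + 7 + 8 + 14 + 16 + 28 + 32 + 56 + 64 + 112 + 224 + 448 = 1016

σ(448) = 1016


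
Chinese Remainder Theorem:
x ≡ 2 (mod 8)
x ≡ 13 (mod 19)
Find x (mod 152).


M = 8*19 = 152
M1 = M/8 = 19, M2 = M/19 = 8
M1^(-1) mod 8 = 3, M2^(-1) mod 19 = 12
x = 2*19*3 + 13*8*12 = 1362
1362 mod 152 = 146
Check: 146 mod 8 = 2 ✓, 146 mod 19 = 13 ✓

x ≡ 146 (mod 152)


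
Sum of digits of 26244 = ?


2 + 6 + 2 + 4 + 4 = 18


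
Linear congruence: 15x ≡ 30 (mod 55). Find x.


GCD(15, 55) = 5 divides 30
Divide: 3x ≡ 6 (mod 11)
x ≡ 2 (mod 11)


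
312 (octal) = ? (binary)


312 (base 8) = 202 (decimal)
202 (decimal) = 11001010 (base 2)


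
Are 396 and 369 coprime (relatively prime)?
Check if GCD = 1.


Euclidean algorithm:
396 = 1 * 369 + 27
369 = 13 * 27 + 18
27 = 1 * 18 + 9
18 = 2 * 9 + 0
GCD(396, 369) = 9

No, not coprime (GCD = 9)


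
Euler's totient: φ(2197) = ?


2197 = 13^3
Prime factors: 13
φ(2197) = 2197 × (1-1/13)
= 2197 × 12/13 = 2028

φ(2197) = 2028


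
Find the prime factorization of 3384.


3384 / 2 = 1692
1692 / 2 = 846
846 / 2 = 423
423 / 3 = 141
141 / 3 = 47
47 / 47 = 1
3384 = 2^3 × 3^2 × 47


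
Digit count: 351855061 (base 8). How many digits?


351855061 in base 8 = 2476160725
Number of digits = 10

10 digits (base 8)


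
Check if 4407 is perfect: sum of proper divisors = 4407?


Proper divisors of 4407: 1, 3, 13, 39, 113, 339, 1469
Sum = 1 + 3 + 13 + 39 + 113 + 339 + 1469 = 1977

No, 4407 is not perfect (1977 ≠ 4407)


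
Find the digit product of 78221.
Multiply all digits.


7 × 8 × 2 × 2 × 1 = 224


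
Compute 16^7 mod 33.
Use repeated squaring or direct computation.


16^1 mod 33 = 16
16^2 mod 33 = 25
16^3 mod 33 = 4
16^4 mod 33 = 31
16^5 mod 33 = 1
16^6 mod 33 = 16
16^7 mod 33 = 25


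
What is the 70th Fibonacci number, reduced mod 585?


F(k) mod 585 for k=1..70:
1, 1, 2, 3, 5, 8, 13, 21, 34, 55, 89, 144, 233, 377, 25, 402, 427, 244, 86, 330, 416, 161, 577, 153, 145, 298, 443, 156, 14, 170, 184, 354, 538, 307, 260, 567, 242, 224, 466, 105, 571, 91, 77, 168, 245, 413, 73, 486, 559, 460, 434, 309, 158, 467, 40, 507, 547, 469, 431, 315, 161, 476, 52, 528, 580, 523, 518, 456, 389, 260
F(70) mod 585 = 260


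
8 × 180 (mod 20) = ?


8 × 180 = 1440
1440 mod 20 = 0


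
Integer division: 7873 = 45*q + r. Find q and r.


7873 = 45 * 174 + 43
Check: 7830 + 43 = 7873

q = 174, r = 43


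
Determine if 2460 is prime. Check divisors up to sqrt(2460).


2460 / 2 = 1230 (exact division)
2460 is NOT prime.

No, 2460 is not prime


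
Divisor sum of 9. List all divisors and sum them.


Divisors of 9: 1, 3, 9
Sum = 1 + 3 + 9 = 13

σ(9) = 13


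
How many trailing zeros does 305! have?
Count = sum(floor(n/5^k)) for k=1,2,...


floor(305/5) = 61
floor(305/25) = 12
floor(305/125) = 2
Total = 75

75 trailing zeros


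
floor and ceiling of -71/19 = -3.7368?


-71/19 = -3.7368
floor = -4
ceil = -3

floor = -4, ceil = -3


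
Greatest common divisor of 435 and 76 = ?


435 = 5 * 76 + 55
76 = 1 * 55 + 21
55 = 2 * 21 + 13
21 = 1 * 13 + 8
13 = 1 * 8 + 5
8 = 1 * 5 + 3
5 = 1 * 3 + 2
3 = 1 * 2 + 1
2 = 2 * 1 + 0
GCD = 1


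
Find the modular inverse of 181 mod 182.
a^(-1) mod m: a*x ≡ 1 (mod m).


Use the extended Euclidean algorithm on (182, 181); each row r = 182*s + 181*t:
r=182, s=1, t=0
r=181, s=0, t=1
q=1: r=1, s=1, t=-1   [182*(1) + 181*(-1) = 1]
q=181: r=0, s=-181, t=182   [182*(-181) + 181*(182) = 0]
GCD = 1 with t = -1, so 181*(-1) ≡ 1 (mod 182)
Inverse = -1 mod 182 = 181
Check: 181 * 181 = 32761 ≡ 1 (mod 182)

181^(-1) ≡ 181 (mod 182)


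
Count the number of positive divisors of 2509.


2509 = 13^1 × 193^1
d(2509) = (1+1) × (1+1) = 4

4 divisors


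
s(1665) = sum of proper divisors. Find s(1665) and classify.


Proper divisors: 1, 3, 5, 9, 15, 37, 45, 111, 185, 333, 555
Sum = 1 + 3 + 5 + 9 + 15 + 37 + 45 + 111 + 185 + 333 + 555 = 1299
1299 < 1665 → deficient

s(1665) = 1299 (deficient)


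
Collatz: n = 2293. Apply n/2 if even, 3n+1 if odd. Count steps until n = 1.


2293 → 6880 → 3440 → 1720 → 860 → 430 → 215 → 646 → 323 → 970 → 485 → 1456 → 728 → 364 → 182 → 91 → 274 → 137 → 412 → 206 → 103 → 310 → 155 → 466 → 233 → 700 → 350 → 175 → 526 → 263 → 790 → 395 → 1186 → 593 → 1780 → 890 → 445 → 1336 → 668 → 334 → 167 → 502 → 251 → 754 → 377 → 1132 → 566 → 283 → 850 → 425 → 1276 → 638 → 319 → 958 → 479 → 1438 → 719 → 2158 → 1079 → 3238 → 1619 → 4858 → 2429 → 7288 → 3644 → 1822 → 911 → 2734 → 1367 → 4102 → 2051 → 6154 → 3077 → 9232 → 4616 → 2308 → 1154 → 577 → 1732 → 866 → 433 → 1300 → 650 → 325 → 976 → 488 → 244 → 122 → 61 → 184 → 92 → 46 → 23 → 70 → 35 → 106 → 53 → 160 → 80 → 40 → 20 → 10 → 5 → 16 → 8 → 4 → 2 → 1
Total steps = 107

107 steps


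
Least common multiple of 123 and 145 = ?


GCD(123, 145) = 1
LCM = 123*145/1 = 17835/1 = 17835

LCM = 17835


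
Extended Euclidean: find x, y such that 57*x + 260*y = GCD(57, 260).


Tabular extended Euclidean (each row: r = 57*s + 260*t):
r=57, s=1, t=0
r=260, s=0, t=1
q=0: r=57, s=1, t=0   [57*(1) + 260*(0) = 57]
q=4: r=32, s=-4, t=1   [57*(-4) + 260*(1) = 32]
q=1: r=25, s=5, t=-1   [57*(5) + 260*(-1) = 25]
q=1: r=7, s=-9, t=2   [57*(-9) + 260*(2) = 7]
q=3: r=4, s=32, t=-7   [57*(32) + 260*(-7) = 4]
q=1: r=3, s=-41, t=9   [57*(-41) + 260*(9) = 3]
q=1: r=1, s=73, t=-16   [57*(73) + 260*(-16) = 1]
q=3: r=0, s=-260, t=57   [57*(-260) + 260*(57) = 0]
GCD = 1; from the row with r=1: x=73, y=-16
Check: 57*(73) + 260*(-16) = 4161 - 4160 = 1

GCD = 1, x = 73, y = -16


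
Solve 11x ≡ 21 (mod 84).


GCD(11, 84) = 1, unique solution
a^(-1) mod 84 = 23
x = 23 * 21 mod 84 = 63

x ≡ 63 (mod 84)


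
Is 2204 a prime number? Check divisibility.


2204 / 2 = 1102 (exact division)
2204 is NOT prime.

No, 2204 is not prime


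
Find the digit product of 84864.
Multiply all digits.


8 × 4 × 8 × 6 × 4 = 6144


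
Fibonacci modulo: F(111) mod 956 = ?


F(k) mod 956 for k=1..111:
1, 1, 2, 3, 5, 8, 13, 21, 34, 55, 89, 144, 233, 377, 610, 31, 641, 672, 357, 73, 430, 503, 933, 480, 457, 937, 438, 419, 857, 320, 221, 541, 762, 347, 153, 500, 653, 197, 850, 91, 941, 76, 61, 137, 198, 335, 533, 868, 445, 357, 802, 203, 49, 252, 301, 553, 854, 451, 349, 800, 193, 37, 230, 267, 497, 764, 305, 113, 418, 531, 949, 524, 517, 85, 602, 687, 333, 64, 397, 461, 858, 363, 265, 628, 893, 565, 502, 111, 613, 724, 381, 149, 530, 679, 253, 932, 229, 205, 434, 639, 117, 756, 873, 673, 590, 307, 897, 248, 189, 437, 626
F(111) mod 956 = 626


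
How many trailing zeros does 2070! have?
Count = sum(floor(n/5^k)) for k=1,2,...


floor(2070/5) = 414
floor(2070/25) = 82
floor(2070/125) = 16
floor(2070/625) = 3
Total = 515

515 trailing zeros


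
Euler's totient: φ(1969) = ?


1969 = 11 × 179
Prime factors: 11, 179
φ(1969) = 1969 × (1-1/11) × (1-1/179)
= 1969 × 10/11 × 178/179 = 1780

φ(1969) = 1780


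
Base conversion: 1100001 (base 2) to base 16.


1100001 (base 2) = 97 (decimal)
97 (decimal) = 61 (base 16)


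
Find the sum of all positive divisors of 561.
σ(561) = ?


Divisors of 561: 1, 3, 11, 17, 33, 51, 187, 561
Sum = 1 + 3 + 11 + 17 + 33 + 51 + 187 + 561 = 864

σ(561) = 864


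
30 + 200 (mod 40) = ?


30 + 200 = 230
230 mod 40 = 30


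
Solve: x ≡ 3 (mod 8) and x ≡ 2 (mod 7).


M = 8*7 = 56
M1 = M/8 = 7, M2 = M/7 = 8
M1^(-1) mod 8 = 7, M2^(-1) mod 7 = 1
x = 3*7*7 + 2*8*1 = 163
163 mod 56 = 51
Check: 51 mod 8 = 3 ✓, 51 mod 7 = 2 ✓

x ≡ 51 (mod 56)


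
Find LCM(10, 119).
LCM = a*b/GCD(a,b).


GCD(10, 119) = 1
LCM = 10*119/1 = 1190/1 = 1190

LCM = 1190


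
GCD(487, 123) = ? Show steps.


487 = 3 * 123 + 118
123 = 1 * 118 + 5
118 = 23 * 5 + 3
5 = 1 * 3 + 2
3 = 1 * 2 + 1
2 = 2 * 1 + 0
GCD = 1


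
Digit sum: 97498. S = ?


9 + 7 + 4 + 9 + 8 = 37


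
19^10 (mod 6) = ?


19^1 mod 6 = 1
19^2 mod 6 = 1
19^3 mod 6 = 1
19^4 mod 6 = 1
19^5 mod 6 = 1
19^6 mod 6 = 1
19^7 mod 6 = 1
19^8 mod 6 = 1
19^9 mod 6 = 1
19^10 mod 6 = 1


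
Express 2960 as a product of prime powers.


2960 / 2 = 1480
1480 / 2 = 740
740 / 2 = 370
370 / 2 = 185
185 / 5 = 37
37 / 37 = 1
2960 = 2^4 × 5 × 37


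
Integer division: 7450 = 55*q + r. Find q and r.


7450 = 55 * 135 + 25
Check: 7425 + 25 = 7450

q = 135, r = 25


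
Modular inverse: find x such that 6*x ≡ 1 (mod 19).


Use the extended Euclidean algorithm on (19, 6); each row r = 19*s + 6*t:
r=19, s=1, t=0
r=6, s=0, t=1
q=3: r=1, s=1, t=-3   [19*(1) + 6*(-3) = 1]
q=6: r=0, s=-6, t=19   [19*(-6) + 6*(19) = 0]
GCD = 1 with t = -3, so 6*(-3) ≡ 1 (mod 19)
Inverse = -3 mod 19 = 16
Check: 6 * 16 = 96 ≡ 1 (mod 19)

6^(-1) ≡ 16 (mod 19)


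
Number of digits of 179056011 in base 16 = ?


179056011 in base 16 = AAC2D8B
Number of digits = 7

7 digits (base 16)


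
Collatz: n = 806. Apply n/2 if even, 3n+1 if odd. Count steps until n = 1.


806 → 403 → 1210 → 605 → 1816 → 908 → 454 → 227 → 682 → 341 → 1024 → 512 → 256 → 128 → 64 → 32 → 16 → 8 → 4 → 2 → 1
Total steps = 20

20 steps


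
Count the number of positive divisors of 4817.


4817 = 4817^1
d(4817) = (1+1) = 2

2 divisors


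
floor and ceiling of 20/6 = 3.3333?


20/6 = 3.3333
floor = 3
ceil = 4

floor = 3, ceil = 4


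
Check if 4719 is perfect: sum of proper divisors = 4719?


Proper divisors of 4719: 1, 3, 11, 13, 33, 39, 121, 143, 363, 429, 1573
Sum = 1 + 3 + 11 + 13 + 33 + 39 + 121 + 143 + 363 + 429 + 1573 = 2729

No, 4719 is not perfect (2729 ≠ 4719)


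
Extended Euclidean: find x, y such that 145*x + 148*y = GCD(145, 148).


Tabular extended Euclidean (each row: r = 145*s + 148*t):
r=145, s=1, t=0
r=148, s=0, t=1
q=0: r=145, s=1, t=0   [145*(1) + 148*(0) = 145]
q=1: r=3, s=-1, t=1   [145*(-1) + 148*(1) = 3]
q=48: r=1, s=49, t=-48   [145*(49) + 148*(-48) = 1]
q=3: r=0, s=-148, t=145   [145*(-148) + 148*(145) = 0]
GCD = 1; from the row with r=1: x=49, y=-48
Check: 145*(49) + 148*(-48) = 7105 - 7104 = 1

GCD = 1, x = 49, y = -48


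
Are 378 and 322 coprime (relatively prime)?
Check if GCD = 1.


Euclidean algorithm:
378 = 1 * 322 + 56
322 = 5 * 56 + 42
56 = 1 * 42 + 14
42 = 3 * 14 + 0
GCD(378, 322) = 14

No, not coprime (GCD = 14)


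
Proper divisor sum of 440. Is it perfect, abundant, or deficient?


Proper divisors: 1, 2, 4, 5, 8, 10, 11, 20, 22, 40, 44, 55, 88, 110, 220
Sum = 1 + 2 + 4 + 5 + 8 + 10 + 11 + 20 + 22 + 40 + 44 + 55 + 88 + 110 + 220 = 640
640 > 440 → abundant

s(440) = 640 (abundant)


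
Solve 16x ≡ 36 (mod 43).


GCD(16, 43) = 1, unique solution
a^(-1) mod 43 = 35
x = 35 * 36 mod 43 = 13

x ≡ 13 (mod 43)


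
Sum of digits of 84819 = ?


8 + 4 + 8 + 1 + 9 = 30


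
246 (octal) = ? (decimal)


246 (base 8) = 166 (decimal)
166 (decimal) = 166 (base 10)


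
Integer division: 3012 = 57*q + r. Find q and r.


3012 = 57 * 52 + 48
Check: 2964 + 48 = 3012

q = 52, r = 48


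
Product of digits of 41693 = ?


4 × 1 × 6 × 9 × 3 = 648


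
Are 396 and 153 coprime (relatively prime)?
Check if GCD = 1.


Euclidean algorithm:
396 = 2 * 153 + 90
153 = 1 * 90 + 63
90 = 1 * 63 + 27
63 = 2 * 27 + 9
27 = 3 * 9 + 0
GCD(396, 153) = 9

No, not coprime (GCD = 9)


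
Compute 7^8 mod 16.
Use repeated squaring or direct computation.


7^1 mod 16 = 7
7^2 mod 16 = 1
7^3 mod 16 = 7
7^4 mod 16 = 1
7^5 mod 16 = 7
7^6 mod 16 = 1
7^7 mod 16 = 7
7^8 mod 16 = 1


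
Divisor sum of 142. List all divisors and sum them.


Divisors of 142: 1, 2, 71, 142
Sum = 1 + 2 + 71 + 142 = 216

σ(142) = 216


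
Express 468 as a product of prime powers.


468 / 2 = 234
234 / 2 = 117
117 / 3 = 39
39 / 3 = 13
13 / 13 = 1
468 = 2^2 × 3^2 × 13


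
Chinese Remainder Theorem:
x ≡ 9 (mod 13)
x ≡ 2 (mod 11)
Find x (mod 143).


M = 13*11 = 143
M1 = M/13 = 11, M2 = M/11 = 13
M1^(-1) mod 13 = 6, M2^(-1) mod 11 = 6
x = 9*11*6 + 2*13*6 = 750
750 mod 143 = 35
Check: 35 mod 13 = 9 ✓, 35 mod 11 = 2 ✓

x ≡ 35 (mod 143)


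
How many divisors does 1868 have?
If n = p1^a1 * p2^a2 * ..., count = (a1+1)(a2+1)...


1868 = 2^2 × 467^1
d(1868) = (2+1) × (1+1) = 6

6 divisors


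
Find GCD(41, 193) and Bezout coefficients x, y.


Tabular extended Euclidean (each row: r = 41*s + 193*t):
r=41, s=1, t=0
r=193, s=0, t=1
q=0: r=41, s=1, t=0   [41*(1) + 193*(0) = 41]
q=4: r=29, s=-4, t=1   [41*(-4) + 193*(1) = 29]
q=1: r=12, s=5, t=-1   [41*(5) + 193*(-1) = 12]
q=2: r=5, s=-14, t=3   [41*(-14) + 193*(3) = 5]
q=2: r=2, s=33, t=-7   [41*(33) + 193*(-7) = 2]
q=2: r=1, s=-80, t=17   [41*(-80) + 193*(17) = 1]
q=2: r=0, s=193, t=-41   [41*(193) + 193*(-41) = 0]
GCD = 1; from the row with r=1: x=-80, y=17
Check: 41*(-80) + 193*(17) = -3280 + 3281 = 1

GCD = 1, x = -80, y = 17


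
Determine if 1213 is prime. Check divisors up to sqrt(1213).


Check divisors up to sqrt(1213) = 34.8281
No divisors found.
1213 is prime.

Yes, 1213 is prime


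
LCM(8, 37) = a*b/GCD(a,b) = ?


GCD(8, 37) = 1
LCM = 8*37/1 = 296/1 = 296

LCM = 296


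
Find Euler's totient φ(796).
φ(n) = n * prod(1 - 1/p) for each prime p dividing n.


796 = 2^2 × 199
Prime factors: 2, 199
φ(796) = 796 × (1-1/2) × (1-1/199)
= 796 × 1/2 × 198/199 = 396

φ(796) = 396


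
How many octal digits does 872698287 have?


872698287 in base 8 = 6401050657
Number of digits = 10

10 digits (base 8)


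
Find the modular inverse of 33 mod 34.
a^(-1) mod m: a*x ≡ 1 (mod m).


Use the extended Euclidean algorithm on (34, 33); each row r = 34*s + 33*t:
r=34, s=1, t=0
r=33, s=0, t=1
q=1: r=1, s=1, t=-1   [34*(1) + 33*(-1) = 1]
q=33: r=0, s=-33, t=34   [34*(-33) + 33*(34) = 0]
GCD = 1 with t = -1, so 33*(-1) ≡ 1 (mod 34)
Inverse = -1 mod 34 = 33
Check: 33 * 33 = 1089 ≡ 1 (mod 34)

33^(-1) ≡ 33 (mod 34)


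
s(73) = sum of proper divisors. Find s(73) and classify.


Proper divisors: 1
Sum = 1 = 1
1 < 73 → deficient

s(73) = 1 (deficient)


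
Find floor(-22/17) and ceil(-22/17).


-22/17 = -1.2941
floor = -2
ceil = -1

floor = -2, ceil = -1


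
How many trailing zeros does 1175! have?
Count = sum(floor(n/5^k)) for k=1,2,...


floor(1175/5) = 235
floor(1175/25) = 47
floor(1175/125) = 9
floor(1175/625) = 1
Total = 292

292 trailing zeros


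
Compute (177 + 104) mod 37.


177 + 104 = 281
281 mod 37 = 22


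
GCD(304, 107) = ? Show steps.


304 = 2 * 107 + 90
107 = 1 * 90 + 17
90 = 5 * 17 + 5
17 = 3 * 5 + 2
5 = 2 * 2 + 1
2 = 2 * 1 + 0
GCD = 1


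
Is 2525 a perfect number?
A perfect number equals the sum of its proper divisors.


Proper divisors of 2525: 1, 5, 25, 101, 505
Sum = 1 + 5 + 25 + 101 + 505 = 637

No, 2525 is not perfect (637 ≠ 2525)


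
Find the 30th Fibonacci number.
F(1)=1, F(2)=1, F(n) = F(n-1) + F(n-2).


Sequence: 1, 1, 2, 3, 5, 8, 13, 21, 34, 55, 89, 144, 233, 377, 610, 987, 1597, 2584, 4181, 6765, 10946, 17711, 28657, 46368, 75025, 121393, 196418, 317811, 514229, 832040
F(30) = 832040


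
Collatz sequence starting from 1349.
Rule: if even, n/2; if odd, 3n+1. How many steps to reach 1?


1349 → 4048 → 2024 → 1012 → 506 → 253 → 760 → 380 → 190 → 95 → 286 → 143 → 430 → 215 → 646 → 323 → 970 → 485 → 1456 → 728 → 364 → 182 → 91 → 274 → 137 → 412 → 206 → 103 → 310 → 155 → 466 → 233 → 700 → 350 → 175 → 526 → 263 → 790 → 395 → 1186 → 593 → 1780 → 890 → 445 → 1336 → 668 → 334 → 167 → 502 → 251 → 754 → 377 → 1132 → 566 → 283 → 850 → 425 → 1276 → 638 → 319 → 958 → 479 → 1438 → 719 → 2158 → 1079 → 3238 → 1619 → 4858 → 2429 → 7288 → 3644 → 1822 → 911 → 2734 → 1367 → 4102 → 2051 → 6154 → 3077 → 9232 → 4616 → 2308 → 1154 → 577 → 1732 → 866 → 433 → 1300 → 650 → 325 → 976 → 488 → 244 → 122 → 61 → 184 → 92 → 46 → 23 → 70 → 35 → 106 → 53 → 160 → 80 → 40 → 20 → 10 → 5 → 16 → 8 → 4 → 2 → 1
Total steps = 114

114 steps


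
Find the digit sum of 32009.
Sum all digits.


3 + 2 + 0 + 0 + 9 = 14


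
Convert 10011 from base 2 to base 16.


10011 (base 2) = 19 (decimal)
19 (decimal) = 13 (base 16)


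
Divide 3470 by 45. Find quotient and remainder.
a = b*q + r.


3470 = 45 * 77 + 5
Check: 3465 + 5 = 3470

q = 77, r = 5


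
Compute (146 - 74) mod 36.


146 - 74 = 72
72 mod 36 = 0


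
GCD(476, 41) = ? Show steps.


476 = 11 * 41 + 25
41 = 1 * 25 + 16
25 = 1 * 16 + 9
16 = 1 * 9 + 7
9 = 1 * 7 + 2
7 = 3 * 2 + 1
2 = 2 * 1 + 0
GCD = 1


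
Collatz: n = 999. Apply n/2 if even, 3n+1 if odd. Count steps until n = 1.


999 → 2998 → 1499 → 4498 → 2249 → 6748 → 3374 → 1687 → 5062 → 2531 → 7594 → 3797 → 11392 → 5696 → 2848 → 1424 → 712 → 356 → 178 → 89 → 268 → 134 → 67 → 202 → 101 → 304 → 152 → 76 → 38 → 19 → 58 → 29 → 88 → 44 → 22 → 11 → 34 → 17 → 52 → 26 → 13 → 40 → 20 → 10 → 5 → 16 → 8 → 4 → 2 → 1
Total steps = 49

49 steps


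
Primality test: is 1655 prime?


1655 / 5 = 331 (exact division)
1655 is NOT prime.

No, 1655 is not prime


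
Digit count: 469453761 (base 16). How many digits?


469453761 in base 16 = 1BFB4BC1
Number of digits = 8

8 digits (base 16)


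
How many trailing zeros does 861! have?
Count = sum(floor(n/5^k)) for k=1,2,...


floor(861/5) = 172
floor(861/25) = 34
floor(861/125) = 6
floor(861/625) = 1
Total = 213

213 trailing zeros


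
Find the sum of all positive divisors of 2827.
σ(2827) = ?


Divisors of 2827: 1, 11, 257, 2827
Sum = 1 + 11 + 257 + 2827 = 3096

σ(2827) = 3096


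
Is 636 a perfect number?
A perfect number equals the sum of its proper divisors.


Proper divisors of 636: 1, 2, 3, 4, 6, 12, 53, 106, 159, 212, 318
Sum = 1 + 2 + 3 + 4 + 6 + 12 + 53 + 106 + 159 + 212 + 318 = 876

No, 636 is not perfect (876 ≠ 636)


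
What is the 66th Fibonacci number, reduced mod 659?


F(k) mod 659 for k=1..66:
1, 1, 2, 3, 5, 8, 13, 21, 34, 55, 89, 144, 233, 377, 610, 328, 279, 607, 227, 175, 402, 577, 320, 238, 558, 137, 36, 173, 209, 382, 591, 314, 246, 560, 147, 48, 195, 243, 438, 22, 460, 482, 283, 106, 389, 495, 225, 61, 286, 347, 633, 321, 295, 616, 252, 209, 461, 11, 472, 483, 296, 120, 416, 536, 293, 170
F(66) mod 659 = 170


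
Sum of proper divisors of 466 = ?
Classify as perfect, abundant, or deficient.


Proper divisors: 1, 2, 233
Sum = 1 + 2 + 233 = 236
236 < 466 → deficient

s(466) = 236 (deficient)


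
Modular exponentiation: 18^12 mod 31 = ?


18^1 mod 31 = 18
18^2 mod 31 = 14
18^3 mod 31 = 4
18^4 mod 31 = 10
18^5 mod 31 = 25
18^6 mod 31 = 16
18^7 mod 31 = 9
18^8 mod 31 = 7
18^9 mod 31 = 2
18^10 mod 31 = 5
18^11 mod 31 = 28
18^12 mod 31 = 8


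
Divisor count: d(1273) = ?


1273 = 19^1 × 67^1
d(1273) = (1+1) × (1+1) = 4

4 divisors


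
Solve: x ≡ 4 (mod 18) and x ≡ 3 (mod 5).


M = 18*5 = 90
M1 = M/18 = 5, M2 = M/5 = 18
M1^(-1) mod 18 = 11, M2^(-1) mod 5 = 2
x = 4*5*11 + 3*18*2 = 328
328 mod 90 = 58
Check: 58 mod 18 = 4 ✓, 58 mod 5 = 3 ✓

x ≡ 58 (mod 90)


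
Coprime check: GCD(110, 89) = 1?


Euclidean algorithm:
110 = 1 * 89 + 21
89 = 4 * 21 + 5
21 = 4 * 5 + 1
5 = 5 * 1 + 0
GCD(110, 89) = 1

Yes, coprime (GCD = 1)


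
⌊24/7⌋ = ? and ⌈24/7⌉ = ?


24/7 = 3.4286
floor = 3
ceil = 4

floor = 3, ceil = 4


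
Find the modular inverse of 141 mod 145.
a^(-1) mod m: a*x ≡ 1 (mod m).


Use the extended Euclidean algorithm on (145, 141); each row r = 145*s + 141*t:
r=145, s=1, t=0
r=141, s=0, t=1
q=1: r=4, s=1, t=-1   [145*(1) + 141*(-1) = 4]
q=35: r=1, s=-35, t=36   [145*(-35) + 141*(36) = 1]
q=4: r=0, s=141, t=-145   [145*(141) + 141*(-145) = 0]
GCD = 1 with t = 36, so 141*(36) ≡ 1 (mod 145)
Inverse = 36 mod 145 = 36
Check: 141 * 36 = 5076 ≡ 1 (mod 145)

141^(-1) ≡ 36 (mod 145)


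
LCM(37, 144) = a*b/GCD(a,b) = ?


GCD(37, 144) = 1
LCM = 37*144/1 = 5328/1 = 5328

LCM = 5328


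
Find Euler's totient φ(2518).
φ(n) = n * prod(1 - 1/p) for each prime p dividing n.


2518 = 2 × 1259
Prime factors: 2, 1259
φ(2518) = 2518 × (1-1/2) × (1-1/1259)
= 2518 × 1/2 × 1258/1259 = 1258

φ(2518) = 1258


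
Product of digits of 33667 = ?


3 × 3 × 6 × 6 × 7 = 2268


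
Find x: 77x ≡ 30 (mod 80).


GCD(77, 80) = 1, unique solution
a^(-1) mod 80 = 53
x = 53 * 30 mod 80 = 70

x ≡ 70 (mod 80)


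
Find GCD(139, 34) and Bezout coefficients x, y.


Tabular extended Euclidean (each row: r = 139*s + 34*t):
r=139, s=1, t=0
r=34, s=0, t=1
q=4: r=3, s=1, t=-4   [139*(1) + 34*(-4) = 3]
q=11: r=1, s=-11, t=45   [139*(-11) + 34*(45) = 1]
q=3: r=0, s=34, t=-139   [139*(34) + 34*(-139) = 0]
GCD = 1; from the row with r=1: x=-11, y=45
Check: 139*(-11) + 34*(45) = -1529 + 1530 = 1

GCD = 1, x = -11, y = 45


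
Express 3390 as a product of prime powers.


3390 / 2 = 1695
1695 / 3 = 565
565 / 5 = 113
113 / 113 = 1
3390 = 2 × 3 × 5 × 113


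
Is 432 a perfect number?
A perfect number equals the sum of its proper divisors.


Proper divisors of 432: 1, 2, 3, 4, 6, 8, 9, 12, 16, 18, 24, 27, 36, 48, 54, 72, 108, 144, 216
Sum = 1 + 2 + 3 + 4 + 6 + 8 + 9 + 12 + 16 + 18 + 24 + 27 + 36 + 48 + 54 + 72 + 108 + 144 + 216 = 808

No, 432 is not perfect (808 ≠ 432)


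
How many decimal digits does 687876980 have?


687876980 has 9 digits in base 10
floor(log10(687876980)) + 1 = floor(8.8375) + 1 = 9

9 digits (base 10)


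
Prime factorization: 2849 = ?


2849 / 7 = 407
407 / 11 = 37
37 / 37 = 1
2849 = 7 × 11 × 37


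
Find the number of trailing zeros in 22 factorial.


floor(22/5) = 4
Total = 4

4 trailing zeros


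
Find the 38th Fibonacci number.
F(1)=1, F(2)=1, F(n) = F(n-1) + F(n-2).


Sequence: 1, 1, 2, 3, 5, 8, 13, 21, 34, 55, 89, 144, 233, 377, 610, 987, 1597, 2584, 4181, 6765, 10946, 17711, 28657, 46368, 75025, 121393, 196418, 317811, 514229, 832040, 1346269, 2178309, 3524578, 5702887, 9227465, 14930352, 24157817, 39088169
F(38) = 39088169


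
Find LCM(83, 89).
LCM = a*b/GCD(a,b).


GCD(83, 89) = 1
LCM = 83*89/1 = 7387/1 = 7387

LCM = 7387


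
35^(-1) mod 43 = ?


Use the extended Euclidean algorithm on (43, 35); each row r = 43*s + 35*t:
r=43, s=1, t=0
r=35, s=0, t=1
q=1: r=8, s=1, t=-1   [43*(1) + 35*(-1) = 8]
q=4: r=3, s=-4, t=5   [43*(-4) + 35*(5) = 3]
q=2: r=2, s=9, t=-11   [43*(9) + 35*(-11) = 2]
q=1: r=1, s=-13, t=16   [43*(-13) + 35*(16) = 1]
q=2: r=0, s=35, t=-43   [43*(35) + 35*(-43) = 0]
GCD = 1 with t = 16, so 35*(16) ≡ 1 (mod 43)
Inverse = 16 mod 43 = 16
Check: 35 * 16 = 560 ≡ 1 (mod 43)

35^(-1) ≡ 16 (mod 43)


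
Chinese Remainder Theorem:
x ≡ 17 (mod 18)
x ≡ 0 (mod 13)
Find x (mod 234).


M = 18*13 = 234
M1 = M/18 = 13, M2 = M/13 = 18
M1^(-1) mod 18 = 7, M2^(-1) mod 13 = 8
x = 17*13*7 + 0*18*8 = 1547
1547 mod 234 = 143
Check: 143 mod 18 = 17 ✓, 143 mod 13 = 0 ✓

x ≡ 143 (mod 234)


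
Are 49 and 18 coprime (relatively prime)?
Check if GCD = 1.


Euclidean algorithm:
49 = 2 * 18 + 13
18 = 1 * 13 + 5
13 = 2 * 5 + 3
5 = 1 * 3 + 2
3 = 1 * 2 + 1
2 = 2 * 1 + 0
GCD(49, 18) = 1

Yes, coprime (GCD = 1)


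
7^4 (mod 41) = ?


7^1 mod 41 = 7
7^2 mod 41 = 8
7^3 mod 41 = 15
7^4 mod 41 = 23


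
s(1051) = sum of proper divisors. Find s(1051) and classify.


Proper divisors: 1
Sum = 1 = 1
1 < 1051 → deficient

s(1051) = 1 (deficient)


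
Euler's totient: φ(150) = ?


150 = 2 × 3 × 5^2
Prime factors: 2, 3, 5
φ(150) = 150 × (1-1/2) × (1-1/3) × (1-1/5)
= 150 × 1/2 × 2/3 × 4/5 = 40

φ(150) = 40


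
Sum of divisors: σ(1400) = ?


Divisors of 1400: 1, 2, 4, 5, 7, 8, 10, 14, 20, 25, 28, 35, 40, 50, 56, 70, 100, 140, 175, 200, 280, 350, 700, 1400
Sum = 1 + 2 + 4 + 5 + 7 + 8 + 10 + 14 + 20 + 25 + 28 + 35 + 40 + 50 + 56 + 70 + 100 + 140 + 175 + 200 + 280 + 350 + 700 + 1400 = 3720

σ(1400) = 3720


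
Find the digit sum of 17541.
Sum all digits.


1 + 7 + 5 + 4 + 1 = 18


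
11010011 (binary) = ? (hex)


11010011 (base 2) = 211 (decimal)
211 (decimal) = D3 (base 16)


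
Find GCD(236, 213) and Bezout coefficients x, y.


Tabular extended Euclidean (each row: r = 236*s + 213*t):
r=236, s=1, t=0
r=213, s=0, t=1
q=1: r=23, s=1, t=-1   [236*(1) + 213*(-1) = 23]
q=9: r=6, s=-9, t=10   [236*(-9) + 213*(10) = 6]
q=3: r=5, s=28, t=-31   [236*(28) + 213*(-31) = 5]
q=1: r=1, s=-37, t=41   [236*(-37) + 213*(41) = 1]
q=5: r=0, s=213, t=-236   [236*(213) + 213*(-236) = 0]
GCD = 1; from the row with r=1: x=-37, y=41
Check: 236*(-37) + 213*(41) = -8732 + 8733 = 1

GCD = 1, x = -37, y = 41


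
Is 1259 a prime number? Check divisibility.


Check divisors up to sqrt(1259) = 35.4824
No divisors found.
1259 is prime.

Yes, 1259 is prime


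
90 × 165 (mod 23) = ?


90 × 165 = 14850
14850 mod 23 = 15


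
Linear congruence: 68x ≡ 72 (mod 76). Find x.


GCD(68, 76) = 4 divides 72
Divide: 17x ≡ 18 (mod 19)
x ≡ 10 (mod 19)


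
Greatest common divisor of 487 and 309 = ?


487 = 1 * 309 + 178
309 = 1 * 178 + 131
178 = 1 * 131 + 47
131 = 2 * 47 + 37
47 = 1 * 37 + 10
37 = 3 * 10 + 7
10 = 1 * 7 + 3
7 = 2 * 3 + 1
3 = 3 * 1 + 0
GCD = 1


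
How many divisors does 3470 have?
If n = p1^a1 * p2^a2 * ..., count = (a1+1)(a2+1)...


3470 = 2^1 × 5^1 × 347^1
d(3470) = (1+1) × (1+1) × (1+1) = 8

8 divisors


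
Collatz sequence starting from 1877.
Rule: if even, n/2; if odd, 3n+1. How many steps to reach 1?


1877 → 5632 → 2816 → 1408 → 704 → 352 → 176 → 88 → 44 → 22 → 11 → 34 → 17 → 52 → 26 → 13 → 40 → 20 → 10 → 5 → 16 → 8 → 4 → 2 → 1
Total steps = 24

24 steps


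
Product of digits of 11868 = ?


1 × 1 × 8 × 6 × 8 = 384


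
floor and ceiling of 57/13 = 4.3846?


57/13 = 4.3846
floor = 4
ceil = 5

floor = 4, ceil = 5


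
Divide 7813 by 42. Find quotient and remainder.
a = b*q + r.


7813 = 42 * 186 + 1
Check: 7812 + 1 = 7813

q = 186, r = 1


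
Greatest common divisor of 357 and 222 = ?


357 = 1 * 222 + 135
222 = 1 * 135 + 87
135 = 1 * 87 + 48
87 = 1 * 48 + 39
48 = 1 * 39 + 9
39 = 4 * 9 + 3
9 = 3 * 3 + 0
GCD = 3


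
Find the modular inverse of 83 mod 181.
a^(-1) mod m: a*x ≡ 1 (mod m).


Use the extended Euclidean algorithm on (181, 83); each row r = 181*s + 83*t:
r=181, s=1, t=0
r=83, s=0, t=1
q=2: r=15, s=1, t=-2   [181*(1) + 83*(-2) = 15]
q=5: r=8, s=-5, t=11   [181*(-5) + 83*(11) = 8]
q=1: r=7, s=6, t=-13   [181*(6) + 83*(-13) = 7]
q=1: r=1, s=-11, t=24   [181*(-11) + 83*(24) = 1]
q=7: r=0, s=83, t=-181   [181*(83) + 83*(-181) = 0]
GCD = 1 with t = 24, so 83*(24) ≡ 1 (mod 181)
Inverse = 24 mod 181 = 24
Check: 83 * 24 = 1992 ≡ 1 (mod 181)

83^(-1) ≡ 24 (mod 181)


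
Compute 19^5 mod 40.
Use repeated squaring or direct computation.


19^1 mod 40 = 19
19^2 mod 40 = 1
19^3 mod 40 = 19
19^4 mod 40 = 1
19^5 mod 40 = 19


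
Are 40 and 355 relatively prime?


Euclidean algorithm:
355 = 8 * 40 + 35
40 = 1 * 35 + 5
35 = 7 * 5 + 0
GCD(40, 355) = 5

No, not coprime (GCD = 5)


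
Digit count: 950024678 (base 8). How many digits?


950024678 in base 8 = 7050034746
Number of digits = 10

10 digits (base 8)


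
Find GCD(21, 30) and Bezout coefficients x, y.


Tabular extended Euclidean (each row: r = 21*s + 30*t):
r=21, s=1, t=0
r=30, s=0, t=1
q=0: r=21, s=1, t=0   [21*(1) + 30*(0) = 21]
q=1: r=9, s=-1, t=1   [21*(-1) + 30*(1) = 9]
q=2: r=3, s=3, t=-2   [21*(3) + 30*(-2) = 3]
q=3: r=0, s=-10, t=7   [21*(-10) + 30*(7) = 0]
GCD = 3; from the row with r=3: x=3, y=-2
Check: 21*(3) + 30*(-2) = 63 - 60 = 3

GCD = 3, x = 3, y = -2


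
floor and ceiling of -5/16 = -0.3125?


-5/16 = -0.3125
floor = -1
ceil = 0

floor = -1, ceil = 0


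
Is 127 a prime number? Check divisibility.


Check divisors up to sqrt(127) = 11.2694
No divisors found.
127 is prime.

Yes, 127 is prime


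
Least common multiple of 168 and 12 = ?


GCD(168, 12) = 12
LCM = 168*12/12 = 2016/12 = 168

LCM = 168


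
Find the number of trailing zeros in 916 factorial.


floor(916/5) = 183
floor(916/25) = 36
floor(916/125) = 7
floor(916/625) = 1
Total = 227

227 trailing zeros


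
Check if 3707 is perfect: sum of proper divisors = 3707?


Proper divisors of 3707: 1, 11, 337
Sum = 1 + 11 + 337 = 349

No, 3707 is not perfect (349 ≠ 3707)


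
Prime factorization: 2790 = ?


2790 / 2 = 1395
1395 / 3 = 465
465 / 3 = 155
155 / 5 = 31
31 / 31 = 1
2790 = 2 × 3^2 × 5 × 31


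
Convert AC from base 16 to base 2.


AC (base 16) = 172 (decimal)
172 (decimal) = 10101100 (base 2)


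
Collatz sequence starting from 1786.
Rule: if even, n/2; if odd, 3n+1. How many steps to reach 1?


1786 → 893 → 2680 → 1340 → 670 → 335 → 1006 → 503 → 1510 → 755 → 2266 → 1133 → 3400 → 1700 → 850 → 425 → 1276 → 638 → 319 → 958 → 479 → 1438 → 719 → 2158 → 1079 → 3238 → 1619 → 4858 → 2429 → 7288 → 3644 → 1822 → 911 → 2734 → 1367 → 4102 → 2051 → 6154 → 3077 → 9232 → 4616 → 2308 → 1154 → 577 → 1732 → 866 → 433 → 1300 → 650 → 325 → 976 → 488 → 244 → 122 → 61 → 184 → 92 → 46 → 23 → 70 → 35 → 106 → 53 → 160 → 80 → 40 → 20 → 10 → 5 → 16 → 8 → 4 → 2 → 1
Total steps = 73

73 steps


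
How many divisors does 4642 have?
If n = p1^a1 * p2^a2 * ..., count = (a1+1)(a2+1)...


4642 = 2^1 × 11^1 × 211^1
d(4642) = (1+1) × (1+1) × (1+1) = 8

8 divisors


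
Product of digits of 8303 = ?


8 × 3 × 0 × 3 = 0


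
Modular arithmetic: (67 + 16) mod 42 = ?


67 + 16 = 83
83 mod 42 = 41


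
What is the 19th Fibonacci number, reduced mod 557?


F(k) mod 557 for k=1..19:
1, 1, 2, 3, 5, 8, 13, 21, 34, 55, 89, 144, 233, 377, 53, 430, 483, 356, 282
F(19) mod 557 = 282


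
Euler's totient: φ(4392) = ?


4392 = 2^3 × 3^2 × 61
Prime factors: 2, 3, 61
φ(4392) = 4392 × (1-1/2) × (1-1/3) × (1-1/61)
= 4392 × 1/2 × 2/3 × 60/61 = 1440

φ(4392) = 1440


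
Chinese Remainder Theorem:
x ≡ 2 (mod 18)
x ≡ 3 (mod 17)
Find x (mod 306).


M = 18*17 = 306
M1 = M/18 = 17, M2 = M/17 = 18
M1^(-1) mod 18 = 17, M2^(-1) mod 17 = 1
x = 2*17*17 + 3*18*1 = 632
632 mod 306 = 20
Check: 20 mod 18 = 2 ✓, 20 mod 17 = 3 ✓

x ≡ 20 (mod 306)


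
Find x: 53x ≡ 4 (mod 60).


GCD(53, 60) = 1, unique solution
a^(-1) mod 60 = 17
x = 17 * 4 mod 60 = 8

x ≡ 8 (mod 60)


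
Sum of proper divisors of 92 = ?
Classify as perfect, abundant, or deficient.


Proper divisors: 1, 2, 4, 23, 46
Sum = 1 + 2 + 4 + 23 + 46 = 76
76 < 92 → deficient

s(92) = 76 (deficient)


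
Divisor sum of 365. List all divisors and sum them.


Divisors of 365: 1, 5, 73, 365
Sum = 1 + 5 + 73 + 365 = 444

σ(365) = 444


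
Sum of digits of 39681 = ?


3 + 9 + 6 + 8 + 1 = 27


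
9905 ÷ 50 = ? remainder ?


9905 = 50 * 198 + 5
Check: 9900 + 5 = 9905

q = 198, r = 5


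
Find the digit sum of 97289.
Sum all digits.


9 + 7 + 2 + 8 + 9 = 35


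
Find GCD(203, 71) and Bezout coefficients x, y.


Tabular extended Euclidean (each row: r = 203*s + 71*t):
r=203, s=1, t=0
r=71, s=0, t=1
q=2: r=61, s=1, t=-2   [203*(1) + 71*(-2) = 61]
q=1: r=10, s=-1, t=3   [203*(-1) + 71*(3) = 10]
q=6: r=1, s=7, t=-20   [203*(7) + 71*(-20) = 1]
q=10: r=0, s=-71, t=203   [203*(-71) + 71*(203) = 0]
GCD = 1; from the row with r=1: x=7, y=-20
Check: 203*(7) + 71*(-20) = 1421 - 1420 = 1

GCD = 1, x = 7, y = -20


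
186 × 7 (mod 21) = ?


186 × 7 = 1302
1302 mod 21 = 0


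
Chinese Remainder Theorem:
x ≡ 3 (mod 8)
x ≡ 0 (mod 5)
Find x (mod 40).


M = 8*5 = 40
M1 = M/8 = 5, M2 = M/5 = 8
M1^(-1) mod 8 = 5, M2^(-1) mod 5 = 2
x = 3*5*5 + 0*8*2 = 75
75 mod 40 = 35
Check: 35 mod 8 = 3 ✓, 35 mod 5 = 0 ✓

x ≡ 35 (mod 40)


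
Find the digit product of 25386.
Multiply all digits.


2 × 5 × 3 × 8 × 6 = 1440


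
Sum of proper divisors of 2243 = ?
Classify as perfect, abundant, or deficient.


Proper divisors: 1
Sum = 1 = 1
1 < 2243 → deficient

s(2243) = 1 (deficient)


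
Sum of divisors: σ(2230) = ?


Divisors of 2230: 1, 2, 5, 10, 223, 446, 1115, 2230
Sum = 1 + 2 + 5 + 10 + 223 + 446 + 1115 + 2230 = 4032

σ(2230) = 4032


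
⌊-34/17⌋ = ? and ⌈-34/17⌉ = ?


-34/17 = -2.0000
floor = -2
ceil = -2

floor = -2, ceil = -2


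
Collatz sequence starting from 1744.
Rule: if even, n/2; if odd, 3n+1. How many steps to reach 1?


1744 → 872 → 436 → 218 → 109 → 328 → 164 → 82 → 41 → 124 → 62 → 31 → 94 → 47 → 142 → 71 → 214 → 107 → 322 → 161 → 484 → 242 → 121 → 364 → 182 → 91 → 274 → 137 → 412 → 206 → 103 → 310 → 155 → 466 → 233 → 700 → 350 → 175 → 526 → 263 → 790 → 395 → 1186 → 593 → 1780 → 890 → 445 → 1336 → 668 → 334 → 167 → 502 → 251 → 754 → 377 → 1132 → 566 → 283 → 850 → 425 → 1276 → 638 → 319 → 958 → 479 → 1438 → 719 → 2158 → 1079 → 3238 → 1619 → 4858 → 2429 → 7288 → 3644 → 1822 → 911 → 2734 → 1367 → 4102 → 2051 → 6154 → 3077 → 9232 → 4616 → 2308 → 1154 → 577 → 1732 → 866 → 433 → 1300 → 650 → 325 → 976 → 488 → 244 → 122 → 61 → 184 → 92 → 46 → 23 → 70 → 35 → 106 → 53 → 160 → 80 → 40 → 20 → 10 → 5 → 16 → 8 → 4 → 2 → 1
Total steps = 117

117 steps


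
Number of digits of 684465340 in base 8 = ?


684465340 in base 8 = 5063016274
Number of digits = 10

10 digits (base 8)


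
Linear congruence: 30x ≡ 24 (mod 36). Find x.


GCD(30, 36) = 6 divides 24
Divide: 5x ≡ 4 (mod 6)
x ≡ 2 (mod 6)
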